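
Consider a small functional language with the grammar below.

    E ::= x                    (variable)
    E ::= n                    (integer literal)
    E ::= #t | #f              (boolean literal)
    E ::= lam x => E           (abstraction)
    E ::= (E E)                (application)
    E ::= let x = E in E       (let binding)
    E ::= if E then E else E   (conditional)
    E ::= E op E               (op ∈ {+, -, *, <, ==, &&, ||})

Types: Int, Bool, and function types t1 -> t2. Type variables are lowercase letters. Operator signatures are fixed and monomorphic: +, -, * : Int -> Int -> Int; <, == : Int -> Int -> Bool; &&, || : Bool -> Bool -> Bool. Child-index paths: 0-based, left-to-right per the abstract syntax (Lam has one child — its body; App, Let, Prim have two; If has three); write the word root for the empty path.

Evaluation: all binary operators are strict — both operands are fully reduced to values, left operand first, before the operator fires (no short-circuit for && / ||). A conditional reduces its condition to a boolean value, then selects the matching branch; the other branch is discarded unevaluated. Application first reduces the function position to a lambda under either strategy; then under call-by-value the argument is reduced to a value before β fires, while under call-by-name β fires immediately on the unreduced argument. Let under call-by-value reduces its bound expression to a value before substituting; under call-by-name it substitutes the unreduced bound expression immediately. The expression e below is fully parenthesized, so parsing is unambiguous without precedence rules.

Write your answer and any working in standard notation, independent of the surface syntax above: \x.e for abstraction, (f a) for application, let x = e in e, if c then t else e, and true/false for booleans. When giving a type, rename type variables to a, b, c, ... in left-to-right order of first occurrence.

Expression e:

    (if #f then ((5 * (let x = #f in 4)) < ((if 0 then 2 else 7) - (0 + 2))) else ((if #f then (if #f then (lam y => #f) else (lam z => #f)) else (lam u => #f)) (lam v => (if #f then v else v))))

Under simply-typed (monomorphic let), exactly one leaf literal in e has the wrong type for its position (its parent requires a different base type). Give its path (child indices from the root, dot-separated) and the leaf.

Trace:
  unify Bool ~ Bool
  unify Int ~ Int
let x : Bool
  unify Int ~ Int
  unify Int ~ Int
  unify Int ~ Bool
  FAIL: mismatch Int ~ Bool

Answer: 1.1.0.0 : 0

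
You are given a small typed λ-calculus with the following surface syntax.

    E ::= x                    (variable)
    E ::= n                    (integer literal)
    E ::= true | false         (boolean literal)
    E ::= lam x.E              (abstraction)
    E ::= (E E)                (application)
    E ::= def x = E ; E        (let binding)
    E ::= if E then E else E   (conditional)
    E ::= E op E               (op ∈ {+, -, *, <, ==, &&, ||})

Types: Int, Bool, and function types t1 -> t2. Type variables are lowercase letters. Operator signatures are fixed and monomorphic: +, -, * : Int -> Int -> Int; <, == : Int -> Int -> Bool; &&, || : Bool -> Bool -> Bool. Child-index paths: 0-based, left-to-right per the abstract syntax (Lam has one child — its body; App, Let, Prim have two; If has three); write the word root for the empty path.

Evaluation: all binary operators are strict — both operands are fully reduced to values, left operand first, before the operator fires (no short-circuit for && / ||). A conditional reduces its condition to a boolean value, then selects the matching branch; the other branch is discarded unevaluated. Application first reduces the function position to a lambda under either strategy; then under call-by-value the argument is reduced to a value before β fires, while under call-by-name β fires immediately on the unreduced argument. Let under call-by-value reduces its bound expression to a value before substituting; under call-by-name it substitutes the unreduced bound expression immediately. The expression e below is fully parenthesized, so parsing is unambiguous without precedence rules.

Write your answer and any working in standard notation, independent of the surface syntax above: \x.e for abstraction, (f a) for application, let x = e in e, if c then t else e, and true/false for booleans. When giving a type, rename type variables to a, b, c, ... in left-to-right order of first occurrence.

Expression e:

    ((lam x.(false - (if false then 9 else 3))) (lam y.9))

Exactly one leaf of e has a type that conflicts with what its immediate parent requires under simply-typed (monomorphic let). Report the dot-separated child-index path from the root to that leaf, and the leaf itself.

Answer: 0.0.0 : false

Derivation:
  unify Bool ~ Int
  FAIL: mismatch Bool ~ Int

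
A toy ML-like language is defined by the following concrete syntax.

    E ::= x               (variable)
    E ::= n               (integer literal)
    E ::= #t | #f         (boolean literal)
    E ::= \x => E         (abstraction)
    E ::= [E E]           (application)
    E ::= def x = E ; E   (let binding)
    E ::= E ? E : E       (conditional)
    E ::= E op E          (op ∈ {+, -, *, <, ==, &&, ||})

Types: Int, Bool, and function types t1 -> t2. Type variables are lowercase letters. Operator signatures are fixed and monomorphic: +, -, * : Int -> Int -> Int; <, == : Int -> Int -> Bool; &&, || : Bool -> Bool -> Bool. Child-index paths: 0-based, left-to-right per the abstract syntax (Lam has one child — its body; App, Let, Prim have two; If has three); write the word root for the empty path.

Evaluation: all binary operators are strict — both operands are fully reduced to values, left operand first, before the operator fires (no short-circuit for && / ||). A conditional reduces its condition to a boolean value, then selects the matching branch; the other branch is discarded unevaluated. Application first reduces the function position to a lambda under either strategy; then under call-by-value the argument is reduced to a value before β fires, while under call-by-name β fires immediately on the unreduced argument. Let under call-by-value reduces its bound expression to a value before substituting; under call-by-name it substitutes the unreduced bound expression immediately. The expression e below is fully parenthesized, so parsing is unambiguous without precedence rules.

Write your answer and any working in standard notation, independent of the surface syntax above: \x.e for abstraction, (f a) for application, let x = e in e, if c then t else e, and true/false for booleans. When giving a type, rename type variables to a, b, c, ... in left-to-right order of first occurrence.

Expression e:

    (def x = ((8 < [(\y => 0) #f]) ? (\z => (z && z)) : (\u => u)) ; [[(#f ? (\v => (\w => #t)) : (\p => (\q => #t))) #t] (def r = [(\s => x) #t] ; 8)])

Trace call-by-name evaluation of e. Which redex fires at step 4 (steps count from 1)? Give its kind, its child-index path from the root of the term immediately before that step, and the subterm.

Answer: beta at root : ((\q.true) (let r = ((\s.(if (8 < ((\y.0) false)) then (\z.(z && z)) else (\u.u))) true) in 8))

Trace:
step 0: (let x = (if (8 < ((\y.0) false)) then (\z.(z && z)) else (\u.u)) in (((if false then (\v.(\w.true)) else (\p.(\q.true))) true) (let r = ((\s.x) true) in 8)))
step 1: [let@root] (((if false then (\v.(\w.true)) else (\p.(\q.true))) true) (let r = ((\s.(if (8 < ((\y.0) false)) then (\z.(z && z)) else (\u.u))) true) in 8))
step 2: [if@0.0] (((\p.(\q.true)) true) (let r = ((\s.(if (8 < ((\y.0) false)) then (\z.(z && z)) else (\u.u))) true) in 8))
step 3: [beta@0] ((\q.true) (let r = ((\s.(if (8 < ((\y.0) false)) then (\z.(z && z)) else (\u.u))) true) in 8))
step 4: [beta@root] true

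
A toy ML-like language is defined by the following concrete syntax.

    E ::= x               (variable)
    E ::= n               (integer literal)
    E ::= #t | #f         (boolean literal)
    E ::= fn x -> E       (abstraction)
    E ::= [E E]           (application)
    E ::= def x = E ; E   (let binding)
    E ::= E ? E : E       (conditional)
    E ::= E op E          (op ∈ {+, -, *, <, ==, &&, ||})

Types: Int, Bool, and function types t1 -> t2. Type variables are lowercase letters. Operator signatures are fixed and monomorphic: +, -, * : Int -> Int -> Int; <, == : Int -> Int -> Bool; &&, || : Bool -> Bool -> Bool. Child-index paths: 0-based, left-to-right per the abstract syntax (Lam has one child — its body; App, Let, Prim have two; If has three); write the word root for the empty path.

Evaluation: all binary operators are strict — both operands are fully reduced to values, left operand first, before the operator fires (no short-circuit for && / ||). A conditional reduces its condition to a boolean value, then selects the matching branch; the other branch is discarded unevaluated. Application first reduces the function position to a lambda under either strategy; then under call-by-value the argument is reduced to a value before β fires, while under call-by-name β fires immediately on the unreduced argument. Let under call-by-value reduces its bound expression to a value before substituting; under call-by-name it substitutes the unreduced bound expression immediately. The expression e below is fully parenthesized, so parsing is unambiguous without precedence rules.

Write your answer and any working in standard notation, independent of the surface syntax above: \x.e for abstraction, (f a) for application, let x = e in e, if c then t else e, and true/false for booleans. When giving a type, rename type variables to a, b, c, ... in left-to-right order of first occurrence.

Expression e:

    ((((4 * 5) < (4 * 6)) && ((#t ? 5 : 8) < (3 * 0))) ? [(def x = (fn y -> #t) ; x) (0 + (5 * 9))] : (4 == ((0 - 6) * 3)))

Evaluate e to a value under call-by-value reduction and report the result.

Working:
step 0: (if (((4 * 5) < (4 * 6)) && ((if true then 5 else 8) < (3 * 0))) then ((let x = (\y.true) in x) (0 + (5 * 9))) else (4 == ((0 - 6) * 3)))
step 1: [delta@0.0.0] (if ((20 < (4 * 6)) && ((if true then 5 else 8) < (3 * 0))) then ((let x = (\y.true) in x) (0 + (5 * 9))) else (4 == ((0 - 6) * 3)))
step 2: [delta@0.0.1] (if ((20 < 24) && ((if true then 5 else 8) < (3 * 0))) then ((let x = (\y.true) in x) (0 + (5 * 9))) else (4 == ((0 - 6) * 3)))
step 3: [delta@0.0] (if (true && ((if true then 5 else 8) < (3 * 0))) then ((let x = (\y.true) in x) (0 + (5 * 9))) else (4 == ((0 - 6) * 3)))
step 4: [if@0.1.0] (if (true && (5 < (3 * 0))) then ((let x = (\y.true) in x) (0 + (5 * 9))) else (4 == ((0 - 6) * 3)))
step 5: [delta@0.1.1] (if (true && (5 < 0)) then ((let x = (\y.true) in x) (0 + (5 * 9))) else (4 == ((0 - 6) * 3)))
step 6: [delta@0.1] (if (true && false) then ((let x = (\y.true) in x) (0 + (5 * 9))) else (4 == ((0 - 6) * 3)))
step 7: [delta@0] (if false then ((let x = (\y.true) in x) (0 + (5 * 9))) else (4 == ((0 - 6) * 3)))
step 8: [if@root] (4 == ((0 - 6) * 3))
step 9: [delta@1.0] (4 == (-6 * 3))
step 10: [delta@1] (4 == -18)
step 11: [delta@root] false

Answer: false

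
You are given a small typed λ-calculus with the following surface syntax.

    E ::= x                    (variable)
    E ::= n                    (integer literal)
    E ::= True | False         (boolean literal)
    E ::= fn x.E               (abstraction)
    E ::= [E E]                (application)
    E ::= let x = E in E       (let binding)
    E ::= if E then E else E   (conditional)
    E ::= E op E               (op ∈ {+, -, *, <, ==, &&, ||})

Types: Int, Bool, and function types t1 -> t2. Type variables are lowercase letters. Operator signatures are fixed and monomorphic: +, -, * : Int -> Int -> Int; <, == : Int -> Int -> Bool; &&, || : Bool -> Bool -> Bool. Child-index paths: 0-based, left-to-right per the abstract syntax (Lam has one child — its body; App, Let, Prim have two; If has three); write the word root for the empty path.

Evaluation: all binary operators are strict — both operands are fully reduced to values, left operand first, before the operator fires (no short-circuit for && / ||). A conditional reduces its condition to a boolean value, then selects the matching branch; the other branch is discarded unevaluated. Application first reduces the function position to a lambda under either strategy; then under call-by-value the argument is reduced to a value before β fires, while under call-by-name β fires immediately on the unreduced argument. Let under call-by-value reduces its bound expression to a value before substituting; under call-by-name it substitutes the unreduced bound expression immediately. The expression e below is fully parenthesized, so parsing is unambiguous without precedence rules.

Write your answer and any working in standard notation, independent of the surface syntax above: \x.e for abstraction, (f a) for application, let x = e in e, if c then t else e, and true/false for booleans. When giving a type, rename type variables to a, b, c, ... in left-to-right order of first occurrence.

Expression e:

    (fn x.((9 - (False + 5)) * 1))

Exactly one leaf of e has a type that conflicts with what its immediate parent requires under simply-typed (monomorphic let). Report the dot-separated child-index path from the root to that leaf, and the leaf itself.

Answer: 0.0.1.0 : false

Derivation:
  unify Int ~ Int
  unify Bool ~ Int
  FAIL: mismatch Bool ~ Int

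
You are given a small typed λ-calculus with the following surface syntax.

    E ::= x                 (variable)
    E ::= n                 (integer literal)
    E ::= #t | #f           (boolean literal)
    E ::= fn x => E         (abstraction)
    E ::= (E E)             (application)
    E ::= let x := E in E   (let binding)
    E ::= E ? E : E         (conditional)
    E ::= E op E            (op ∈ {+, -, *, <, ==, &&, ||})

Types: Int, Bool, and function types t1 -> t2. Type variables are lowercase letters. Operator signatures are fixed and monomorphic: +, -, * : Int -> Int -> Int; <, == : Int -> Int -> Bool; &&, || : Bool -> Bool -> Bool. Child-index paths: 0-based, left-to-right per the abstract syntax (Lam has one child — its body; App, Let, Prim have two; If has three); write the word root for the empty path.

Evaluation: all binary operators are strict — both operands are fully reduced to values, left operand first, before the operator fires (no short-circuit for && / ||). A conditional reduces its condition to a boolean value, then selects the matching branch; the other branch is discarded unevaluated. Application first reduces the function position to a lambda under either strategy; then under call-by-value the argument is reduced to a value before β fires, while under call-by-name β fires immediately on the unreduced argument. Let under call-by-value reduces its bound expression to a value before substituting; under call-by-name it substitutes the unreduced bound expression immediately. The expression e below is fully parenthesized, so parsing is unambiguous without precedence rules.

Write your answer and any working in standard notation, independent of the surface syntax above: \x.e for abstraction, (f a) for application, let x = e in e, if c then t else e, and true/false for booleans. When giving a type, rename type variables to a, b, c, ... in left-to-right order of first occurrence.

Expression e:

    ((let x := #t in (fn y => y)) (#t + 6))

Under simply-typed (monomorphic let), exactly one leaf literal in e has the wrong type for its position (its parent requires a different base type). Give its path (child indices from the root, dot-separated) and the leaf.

Answer: 1.0 : true

Derivation:
let x : Bool
y : a
\y._ : a -> a
  unify Bool ~ Int
  FAIL: mismatch Bool ~ Int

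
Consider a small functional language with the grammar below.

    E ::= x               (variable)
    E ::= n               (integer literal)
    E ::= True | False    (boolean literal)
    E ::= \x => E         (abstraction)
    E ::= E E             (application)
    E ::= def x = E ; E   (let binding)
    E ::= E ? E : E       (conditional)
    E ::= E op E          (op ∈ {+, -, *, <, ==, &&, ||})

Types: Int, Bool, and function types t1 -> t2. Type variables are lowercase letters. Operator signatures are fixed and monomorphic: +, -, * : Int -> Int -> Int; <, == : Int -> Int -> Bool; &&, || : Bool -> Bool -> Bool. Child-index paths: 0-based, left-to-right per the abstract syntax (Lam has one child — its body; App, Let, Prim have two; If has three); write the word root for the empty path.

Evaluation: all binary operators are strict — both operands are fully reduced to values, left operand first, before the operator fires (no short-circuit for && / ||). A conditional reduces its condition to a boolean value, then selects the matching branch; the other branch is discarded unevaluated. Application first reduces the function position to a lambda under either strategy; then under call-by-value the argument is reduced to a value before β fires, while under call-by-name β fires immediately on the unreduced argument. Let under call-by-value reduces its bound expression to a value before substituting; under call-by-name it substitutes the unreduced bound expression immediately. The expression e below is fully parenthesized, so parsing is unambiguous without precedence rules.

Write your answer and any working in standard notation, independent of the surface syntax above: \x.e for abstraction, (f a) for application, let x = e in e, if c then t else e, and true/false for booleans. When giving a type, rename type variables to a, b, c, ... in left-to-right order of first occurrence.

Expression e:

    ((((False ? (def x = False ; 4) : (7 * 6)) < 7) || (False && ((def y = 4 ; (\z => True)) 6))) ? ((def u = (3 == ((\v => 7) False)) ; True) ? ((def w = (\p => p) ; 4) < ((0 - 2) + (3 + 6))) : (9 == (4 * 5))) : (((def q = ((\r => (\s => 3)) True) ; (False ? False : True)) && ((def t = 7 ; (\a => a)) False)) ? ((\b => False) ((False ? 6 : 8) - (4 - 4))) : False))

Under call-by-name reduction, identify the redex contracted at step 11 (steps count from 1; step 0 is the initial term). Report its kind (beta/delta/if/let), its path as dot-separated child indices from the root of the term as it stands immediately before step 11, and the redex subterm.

Answer: let at 0.1.0 : (let t = 7 in (\a.a))

Trace:
step 0: (if (((if false then (let x = false in 4) else (7 * 6)) < 7) || (false && ((let y = 4 in (\z.true)) 6))) then (if (let u = (3 == ((\v.7) false)) in true) then ((let w = (\p.p) in 4) < ((0 - 2) + (3 + 6))) else (9 == (4 * 5))) else (if ((let q = ((\r.(\s.3)) true) in (if false then false else true)) && ((let t = 7 in (\a.a)) false)) then ((\b.false) ((if false then 6 else 8) - (4 - 4))) else false))
step 1: [if@0.0.0] (if (((7 * 6) < 7) || (false && ((let y = 4 in (\z.true)) 6))) then (if (let u = (3 == ((\v.7) false)) in true) then ((let w = (\p.p) in 4) < ((0 - 2) + (3 + 6))) else (9 == (4 * 5))) else (if ((let q = ((\r.(\s.3)) true) in (if false then false else true)) && ((let t = 7 in (\a.a)) false)) then ((\b.false) ((if false then 6 else 8) - (4 - 4))) else false))
step 2: [delta@0.0.0] (if ((42 < 7) || (false && ((let y = 4 in (\z.true)) 6))) then (if (let u = (3 == ((\v.7) false)) in true) then ((let w = (\p.p) in 4) < ((0 - 2) + (3 + 6))) else (9 == (4 * 5))) else (if ((let q = ((\r.(\s.3)) true) in (if false then false else true)) && ((let t = 7 in (\a.a)) false)) then ((\b.false) ((if false then 6 else 8) - (4 - 4))) else false))
step 3: [delta@0.0] (if (false || (false && ((let y = 4 in (\z.true)) 6))) then (if (let u = (3 == ((\v.7) false)) in true) then ((let w = (\p.p) in 4) < ((0 - 2) + (3 + 6))) else (9 == (4 * 5))) else (if ((let q = ((\r.(\s.3)) true) in (if false then false else true)) && ((let t = 7 in (\a.a)) false)) then ((\b.false) ((if false then 6 else 8) - (4 - 4))) else false))
step 4: [let@0.1.1.0] (if (false || (false && ((\z.true) 6))) then (if (let u = (3 == ((\v.7) false)) in true) then ((let w = (\p.p) in 4) < ((0 - 2) + (3 + 6))) else (9 == (4 * 5))) else (if ((let q = ((\r.(\s.3)) true) in (if false then false else true)) && ((let t = 7 in (\a.a)) false)) then ((\b.false) ((if false then 6 else 8) - (4 - 4))) else false))
step 5: [beta@0.1.1] (if (false || (false && true)) then (if (let u = (3 == ((\v.7) false)) in true) then ((let w = (\p.p) in 4) < ((0 - 2) + (3 + 6))) else (9 == (4 * 5))) else (if ((let q = ((\r.(\s.3)) true) in (if false then false else true)) && ((let t = 7 in (\a.a)) false)) then ((\b.false) ((if false then 6 else 8) - (4 - 4))) else false))
step 6: [delta@0.1] (if (false || false) then (if (let u = (3 == ((\v.7) false)) in true) then ((let w = (\p.p) in 4) < ((0 - 2) + (3 + 6))) else (9 == (4 * 5))) else (if ((let q = ((\r.(\s.3)) true) in (if false then false else true)) && ((let t = 7 in (\a.a)) false)) then ((\b.false) ((if false then 6 else 8) - (4 - 4))) else false))
step 7: [delta@0] (if false then (if (let u = (3 == ((\v.7) false)) in true) then ((let w = (\p.p) in 4) < ((0 - 2) + (3 + 6))) else (9 == (4 * 5))) else (if ((let q = ((\r.(\s.3)) true) in (if false then false else true)) && ((let t = 7 in (\a.a)) false)) then ((\b.false) ((if false then 6 else 8) - (4 - 4))) else false))
step 8: [if@root] (if ((let q = ((\r.(\s.3)) true) in (if false then false else true)) && ((let t = 7 in (\a.a)) false)) then ((\b.false) ((if false then 6 else 8) - (4 - 4))) else false)
step 9: [let@0.0] (if ((if false then false else true) && ((let t = 7 in (\a.a)) false)) then ((\b.false) ((if false then 6 else 8) - (4 - 4))) else false)
step 10: [if@0.0] (if (true && ((let t = 7 in (\a.a)) false)) then ((\b.false) ((if false then 6 else 8) - (4 - 4))) else false)
step 11: [let@0.1.0] (if (true && ((\a.a) false)) then ((\b.false) ((if false then 6 else 8) - (4 - 4))) else false)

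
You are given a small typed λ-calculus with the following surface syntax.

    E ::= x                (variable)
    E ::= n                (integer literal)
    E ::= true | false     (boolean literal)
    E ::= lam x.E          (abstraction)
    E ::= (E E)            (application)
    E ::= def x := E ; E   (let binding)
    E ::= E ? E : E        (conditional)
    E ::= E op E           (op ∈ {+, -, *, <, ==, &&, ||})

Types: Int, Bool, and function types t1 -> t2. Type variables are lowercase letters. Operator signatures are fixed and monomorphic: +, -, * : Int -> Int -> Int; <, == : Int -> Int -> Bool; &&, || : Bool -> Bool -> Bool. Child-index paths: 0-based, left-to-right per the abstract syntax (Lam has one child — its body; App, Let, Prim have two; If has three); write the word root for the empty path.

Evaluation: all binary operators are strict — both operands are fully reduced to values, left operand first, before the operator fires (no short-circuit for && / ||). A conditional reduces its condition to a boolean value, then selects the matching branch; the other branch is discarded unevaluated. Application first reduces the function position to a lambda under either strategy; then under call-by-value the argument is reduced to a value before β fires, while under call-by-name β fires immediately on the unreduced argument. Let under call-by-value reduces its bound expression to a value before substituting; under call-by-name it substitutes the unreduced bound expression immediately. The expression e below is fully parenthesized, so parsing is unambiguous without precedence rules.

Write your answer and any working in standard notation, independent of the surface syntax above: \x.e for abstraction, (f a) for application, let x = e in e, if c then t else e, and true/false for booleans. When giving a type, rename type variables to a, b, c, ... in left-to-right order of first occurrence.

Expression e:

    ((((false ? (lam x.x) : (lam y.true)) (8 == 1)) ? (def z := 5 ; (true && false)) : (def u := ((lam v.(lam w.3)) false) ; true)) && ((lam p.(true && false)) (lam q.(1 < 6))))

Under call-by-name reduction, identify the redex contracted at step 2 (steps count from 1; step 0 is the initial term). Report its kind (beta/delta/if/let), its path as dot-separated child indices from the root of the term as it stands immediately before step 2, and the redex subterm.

Answer: beta at 0.0 : ((\y.true) (8 == 1))

Working:
step 0: ((if ((if false then (\x.x) else (\y.true)) (8 == 1)) then (let z = 5 in (true && false)) else (let u = ((\v.(\w.3)) false) in true)) && ((\p.(true && false)) (\q.(1 < 6))))
step 1: [if@0.0.0] ((if ((\y.true) (8 == 1)) then (let z = 5 in (true && false)) else (let u = ((\v.(\w.3)) false) in true)) && ((\p.(true && false)) (\q.(1 < 6))))
step 2: [beta@0.0] ((if true then (let z = 5 in (true && false)) else (let u = ((\v.(\w.3)) false) in true)) && ((\p.(true && false)) (\q.(1 < 6))))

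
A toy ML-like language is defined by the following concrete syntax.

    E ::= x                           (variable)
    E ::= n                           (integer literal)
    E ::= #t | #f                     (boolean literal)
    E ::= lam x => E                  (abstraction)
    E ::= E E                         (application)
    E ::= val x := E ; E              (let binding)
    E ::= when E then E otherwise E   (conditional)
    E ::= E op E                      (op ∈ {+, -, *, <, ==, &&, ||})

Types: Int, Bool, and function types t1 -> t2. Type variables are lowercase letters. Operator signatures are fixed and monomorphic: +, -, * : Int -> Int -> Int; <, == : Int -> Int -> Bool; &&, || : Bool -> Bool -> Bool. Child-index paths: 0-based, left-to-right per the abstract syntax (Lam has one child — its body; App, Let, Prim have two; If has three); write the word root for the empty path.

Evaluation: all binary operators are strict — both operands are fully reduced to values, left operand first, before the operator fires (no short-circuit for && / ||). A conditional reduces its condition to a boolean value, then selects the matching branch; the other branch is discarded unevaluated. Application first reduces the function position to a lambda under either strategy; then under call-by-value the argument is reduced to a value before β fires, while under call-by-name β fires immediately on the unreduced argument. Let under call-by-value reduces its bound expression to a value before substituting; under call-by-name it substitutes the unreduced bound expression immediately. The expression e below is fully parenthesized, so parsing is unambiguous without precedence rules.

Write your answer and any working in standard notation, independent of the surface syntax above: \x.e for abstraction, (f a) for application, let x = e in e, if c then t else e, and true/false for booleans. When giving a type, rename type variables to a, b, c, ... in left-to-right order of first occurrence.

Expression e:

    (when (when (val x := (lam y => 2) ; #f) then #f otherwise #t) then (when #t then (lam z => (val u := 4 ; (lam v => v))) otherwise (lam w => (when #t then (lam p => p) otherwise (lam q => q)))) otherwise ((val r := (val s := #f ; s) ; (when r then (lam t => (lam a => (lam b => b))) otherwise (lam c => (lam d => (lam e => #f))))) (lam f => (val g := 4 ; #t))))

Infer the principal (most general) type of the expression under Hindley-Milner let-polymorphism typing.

Answer: a -> Bool -> Bool

Trace:
\y._ : a -> Int
let x : forall. a -> Int
  unify Bool ~ Bool
  unify Bool ~ Bool
  unify Bool ~ Bool
  unify Bool ~ Bool
let u : Int
v : c
\v._ : c -> c
\z._ : b -> c -> c
  unify Bool ~ Bool
p : e
\p._ : e -> e
q : f
\q._ : f -> f
  unify e -> e ~ f -> f
  unify e ~ f
  unify f ~ f
\w._ : d -> f -> f
  unify b -> c -> c ~ d -> f -> f
  unify b ~ d
  unify c -> c ~ f -> f
  unify c ~ f
  unify f ~ f
let s : Bool
s : Bool
let r : Bool
r : Bool
  unify Bool ~ Bool
b : i
\b._ : i -> i
\a._ : h -> i -> i
\t._ : g -> h -> i -> i
\e._ : l -> Bool
\d._ : k -> l -> Bool
\c._ : j -> k -> l -> Bool
  unify g -> h -> i -> i ~ j -> k -> l -> Bool
  unify g ~ j
  unify h -> i -> i ~ k -> l -> Bool
  unify h ~ k
  unify i -> i ~ l -> Bool
  unify i ~ l
  unify l ~ Bool
let g : Int
\f._ : m -> Bool
  unify j -> k -> Bool -> Bool ~ (m -> Bool) -> n
  unify j ~ m -> Bool
  unify k -> Bool -> Bool ~ n
_ _ : k -> Bool -> Bool
  unify d -> f -> f ~ k -> Bool -> Bool
  unify d ~ k
  unify f -> f ~ Bool -> Bool
  unify f ~ Bool
  unify Bool ~ Bool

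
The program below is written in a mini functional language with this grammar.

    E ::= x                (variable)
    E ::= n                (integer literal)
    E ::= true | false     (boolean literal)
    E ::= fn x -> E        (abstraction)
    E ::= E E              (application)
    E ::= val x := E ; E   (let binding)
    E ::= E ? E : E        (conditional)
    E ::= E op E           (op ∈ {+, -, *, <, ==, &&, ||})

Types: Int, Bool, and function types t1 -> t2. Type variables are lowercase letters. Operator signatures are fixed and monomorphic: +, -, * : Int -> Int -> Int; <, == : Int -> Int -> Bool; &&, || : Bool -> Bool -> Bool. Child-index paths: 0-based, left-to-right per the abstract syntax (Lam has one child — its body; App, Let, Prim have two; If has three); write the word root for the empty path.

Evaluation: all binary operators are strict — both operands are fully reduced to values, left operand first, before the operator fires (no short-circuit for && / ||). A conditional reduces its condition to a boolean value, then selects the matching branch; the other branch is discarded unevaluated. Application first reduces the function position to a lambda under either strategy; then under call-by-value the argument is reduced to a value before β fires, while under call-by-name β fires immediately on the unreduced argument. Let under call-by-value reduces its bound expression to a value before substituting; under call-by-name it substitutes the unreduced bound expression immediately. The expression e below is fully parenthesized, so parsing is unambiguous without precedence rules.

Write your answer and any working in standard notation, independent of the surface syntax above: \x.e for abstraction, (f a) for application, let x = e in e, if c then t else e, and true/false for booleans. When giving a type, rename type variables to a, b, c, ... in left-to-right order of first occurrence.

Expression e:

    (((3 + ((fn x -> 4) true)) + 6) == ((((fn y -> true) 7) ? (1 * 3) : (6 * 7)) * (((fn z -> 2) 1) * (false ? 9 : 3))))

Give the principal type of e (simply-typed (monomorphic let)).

Derivation:
  unify Int ~ Int
\x._ : a -> Int
  unify a -> Int ~ Bool -> b
  unify a ~ Bool
  unify Int ~ b
_ _ : Int
  unify Int ~ Int
  unify Int ~ Int
  unify Int ~ Int
  unify Int ~ Int
\y._ : c -> Bool
  unify c -> Bool ~ Int -> d
  unify c ~ Int
  unify Bool ~ d
_ _ : Bool
  unify Bool ~ Bool
  unify Int ~ Int
  unify Int ~ Int
  unify Int ~ Int
  unify Int ~ Int
  unify Int ~ Int
  unify Int ~ Int
\z._ : e -> Int
  unify e -> Int ~ Int -> f
  unify e ~ Int
  unify Int ~ f
_ _ : Int
  unify Int ~ Int
  unify Bool ~ Bool
  unify Int ~ Int
  unify Int ~ Int
  unify Int ~ Int
  unify Int ~ Int

Answer: Bool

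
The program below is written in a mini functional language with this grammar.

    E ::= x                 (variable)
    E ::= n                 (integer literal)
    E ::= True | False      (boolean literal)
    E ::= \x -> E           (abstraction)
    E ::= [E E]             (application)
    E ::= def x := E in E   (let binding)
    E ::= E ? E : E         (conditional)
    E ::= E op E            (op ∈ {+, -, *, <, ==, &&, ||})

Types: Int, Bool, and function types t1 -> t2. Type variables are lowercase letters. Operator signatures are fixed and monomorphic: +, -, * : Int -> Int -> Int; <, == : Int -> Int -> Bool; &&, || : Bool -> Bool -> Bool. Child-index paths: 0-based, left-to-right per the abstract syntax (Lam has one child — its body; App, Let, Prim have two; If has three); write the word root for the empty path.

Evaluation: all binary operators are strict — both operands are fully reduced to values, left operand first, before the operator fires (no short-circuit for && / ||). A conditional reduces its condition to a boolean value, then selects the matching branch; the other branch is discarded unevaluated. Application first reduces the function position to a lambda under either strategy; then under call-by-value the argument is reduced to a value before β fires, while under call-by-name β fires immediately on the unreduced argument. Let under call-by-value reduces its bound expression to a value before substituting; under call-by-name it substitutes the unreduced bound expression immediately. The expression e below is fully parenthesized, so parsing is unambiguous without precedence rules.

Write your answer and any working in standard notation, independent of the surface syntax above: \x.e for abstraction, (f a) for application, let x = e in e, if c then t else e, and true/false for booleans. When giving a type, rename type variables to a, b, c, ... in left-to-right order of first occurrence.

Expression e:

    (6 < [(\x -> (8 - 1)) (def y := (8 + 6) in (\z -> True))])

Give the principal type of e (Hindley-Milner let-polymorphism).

Derivation:
  unify Int ~ Int
  unify Int ~ Int
  unify Int ~ Int
\x._ : a -> Int
  unify Int ~ Int
  unify Int ~ Int
let y : Int
\z._ : b -> Bool
  unify a -> Int ~ (b -> Bool) -> c
  unify a ~ b -> Bool
  unify Int ~ c
_ _ : Int
  unify Int ~ Int

Answer: Bool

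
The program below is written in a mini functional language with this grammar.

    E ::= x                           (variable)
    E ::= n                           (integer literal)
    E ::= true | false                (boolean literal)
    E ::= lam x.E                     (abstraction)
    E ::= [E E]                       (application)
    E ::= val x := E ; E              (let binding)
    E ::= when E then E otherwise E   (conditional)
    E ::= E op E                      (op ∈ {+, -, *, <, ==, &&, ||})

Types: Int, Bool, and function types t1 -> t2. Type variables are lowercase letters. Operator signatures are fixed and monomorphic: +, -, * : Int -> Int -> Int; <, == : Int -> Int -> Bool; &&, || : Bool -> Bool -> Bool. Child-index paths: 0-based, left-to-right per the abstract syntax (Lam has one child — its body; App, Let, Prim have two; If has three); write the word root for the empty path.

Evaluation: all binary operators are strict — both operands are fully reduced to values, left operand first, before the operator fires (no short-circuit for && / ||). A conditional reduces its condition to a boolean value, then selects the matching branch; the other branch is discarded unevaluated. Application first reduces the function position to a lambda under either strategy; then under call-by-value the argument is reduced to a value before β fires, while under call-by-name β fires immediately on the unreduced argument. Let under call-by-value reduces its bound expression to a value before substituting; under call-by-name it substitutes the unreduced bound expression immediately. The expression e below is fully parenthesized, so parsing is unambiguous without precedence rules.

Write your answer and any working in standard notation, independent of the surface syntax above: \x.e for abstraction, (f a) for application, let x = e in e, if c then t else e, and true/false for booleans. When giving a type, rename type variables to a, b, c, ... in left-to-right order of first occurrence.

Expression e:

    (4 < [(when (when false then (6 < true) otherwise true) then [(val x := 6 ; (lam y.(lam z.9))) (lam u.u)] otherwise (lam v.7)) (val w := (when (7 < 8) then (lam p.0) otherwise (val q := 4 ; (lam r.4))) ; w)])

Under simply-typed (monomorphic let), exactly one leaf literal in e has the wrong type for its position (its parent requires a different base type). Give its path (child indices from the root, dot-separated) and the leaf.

Answer: 1.0.0.1.1 : true

Working:
  unify Int ~ Int
  unify Bool ~ Bool
  unify Int ~ Int
  unify Bool ~ Int
  FAIL: mismatch Bool ~ Int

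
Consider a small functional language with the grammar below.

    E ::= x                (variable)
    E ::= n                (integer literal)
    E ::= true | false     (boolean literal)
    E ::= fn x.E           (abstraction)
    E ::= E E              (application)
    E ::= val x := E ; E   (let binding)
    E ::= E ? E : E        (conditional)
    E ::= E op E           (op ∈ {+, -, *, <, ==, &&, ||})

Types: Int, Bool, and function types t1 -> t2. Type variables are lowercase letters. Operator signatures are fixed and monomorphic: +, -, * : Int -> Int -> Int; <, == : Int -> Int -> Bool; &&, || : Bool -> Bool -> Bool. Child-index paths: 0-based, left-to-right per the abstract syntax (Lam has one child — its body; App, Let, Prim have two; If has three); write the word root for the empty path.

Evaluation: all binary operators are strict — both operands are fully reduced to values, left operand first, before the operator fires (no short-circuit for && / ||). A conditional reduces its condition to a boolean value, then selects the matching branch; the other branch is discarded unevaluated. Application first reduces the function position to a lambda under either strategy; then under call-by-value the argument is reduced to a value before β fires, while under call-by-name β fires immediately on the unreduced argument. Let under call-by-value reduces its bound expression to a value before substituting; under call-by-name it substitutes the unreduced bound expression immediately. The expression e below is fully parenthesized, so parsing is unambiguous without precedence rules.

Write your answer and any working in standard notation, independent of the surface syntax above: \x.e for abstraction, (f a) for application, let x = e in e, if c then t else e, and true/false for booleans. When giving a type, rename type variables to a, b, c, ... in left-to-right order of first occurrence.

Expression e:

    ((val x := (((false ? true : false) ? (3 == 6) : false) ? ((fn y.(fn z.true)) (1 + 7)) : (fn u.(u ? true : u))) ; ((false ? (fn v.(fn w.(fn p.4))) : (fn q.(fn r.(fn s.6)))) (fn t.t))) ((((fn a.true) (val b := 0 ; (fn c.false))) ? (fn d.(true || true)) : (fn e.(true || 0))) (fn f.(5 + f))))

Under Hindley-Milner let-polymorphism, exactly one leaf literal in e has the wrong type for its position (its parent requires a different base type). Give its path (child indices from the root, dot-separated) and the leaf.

Answer: 1.0.2.0.1 : 0

Derivation:
  unify Bool ~ Bool
  unify Bool ~ Bool
  unify Bool ~ Bool
  unify Int ~ Int
  unify Int ~ Int
  unify Bool ~ Bool
  unify Bool ~ Bool
\z._ : b -> Bool
\y._ : a -> b -> Bool
  unify Int ~ Int
  unify Int ~ Int
  unify a -> b -> Bool ~ Int -> c
  unify a ~ Int
  unify b -> Bool ~ c
_ _ : b -> Bool
u : d
  unify d ~ Bool
u : Bool
  unify Bool ~ Bool
\u._ : Bool -> Bool
  unify b -> Bool ~ Bool -> Bool
  unify b ~ Bool
  unify Bool ~ Bool
let x : Bool -> Bool
  unify Bool ~ Bool
\p._ : g -> Int
\w._ : f -> g -> Int
\v._ : e -> f -> g -> Int
\s._ : j -> Int
\r._ : i -> j -> Int
\q._ : h -> i -> j -> Int
  unify e -> f -> g -> Int ~ h -> i -> j -> Int
  unify e ~ h
  unify f -> g -> Int ~ i -> j -> Int
  unify f ~ i
  unify g -> Int ~ j -> Int
  unify g ~ j
  unify Int ~ Int
t : k
\t._ : k -> k
  unify h -> i -> j -> Int ~ (k -> k) -> l
  unify h ~ k -> k
  unify i -> j -> Int ~ l
_ _ : i -> j -> Int
\a._ : m -> Bool
let b : Int
\c._ : n -> Bool
  unify m -> Bool ~ (n -> Bool) -> o
  unify m ~ n -> Bool
  unify Bool ~ o
_ _ : Bool
  unify Bool ~ Bool
  unify Bool ~ Bool
  unify Bool ~ Bool
\d._ : p -> Bool
  unify Bool ~ Bool
  unify Int ~ Bool
  FAIL: mismatch Int ~ Bool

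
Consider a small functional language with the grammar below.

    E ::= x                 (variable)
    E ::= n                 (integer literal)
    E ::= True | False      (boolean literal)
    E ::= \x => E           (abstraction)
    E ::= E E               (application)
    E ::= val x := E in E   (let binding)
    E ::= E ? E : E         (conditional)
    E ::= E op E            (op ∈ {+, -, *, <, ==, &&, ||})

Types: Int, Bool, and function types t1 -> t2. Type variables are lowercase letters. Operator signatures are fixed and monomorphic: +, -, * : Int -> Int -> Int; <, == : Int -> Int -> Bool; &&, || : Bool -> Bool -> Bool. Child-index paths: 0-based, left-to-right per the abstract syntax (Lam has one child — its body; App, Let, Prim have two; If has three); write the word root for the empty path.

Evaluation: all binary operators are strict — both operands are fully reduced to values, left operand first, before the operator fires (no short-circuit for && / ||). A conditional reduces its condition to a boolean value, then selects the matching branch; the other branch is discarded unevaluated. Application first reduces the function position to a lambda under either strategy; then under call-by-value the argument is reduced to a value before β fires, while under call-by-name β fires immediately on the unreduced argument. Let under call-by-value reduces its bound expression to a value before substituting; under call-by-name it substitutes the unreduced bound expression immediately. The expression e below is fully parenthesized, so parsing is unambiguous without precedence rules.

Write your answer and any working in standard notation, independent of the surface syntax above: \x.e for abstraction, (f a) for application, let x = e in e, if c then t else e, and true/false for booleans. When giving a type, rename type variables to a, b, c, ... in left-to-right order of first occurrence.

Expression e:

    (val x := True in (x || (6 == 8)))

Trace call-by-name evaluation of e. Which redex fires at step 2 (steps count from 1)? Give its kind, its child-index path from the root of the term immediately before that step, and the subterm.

Working:
step 0: (let x = true in (x || (6 == 8)))
step 1: [let@root] (true || (6 == 8))
step 2: [delta@1] (true || false)

Answer: delta at 1 : (6 == 8)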